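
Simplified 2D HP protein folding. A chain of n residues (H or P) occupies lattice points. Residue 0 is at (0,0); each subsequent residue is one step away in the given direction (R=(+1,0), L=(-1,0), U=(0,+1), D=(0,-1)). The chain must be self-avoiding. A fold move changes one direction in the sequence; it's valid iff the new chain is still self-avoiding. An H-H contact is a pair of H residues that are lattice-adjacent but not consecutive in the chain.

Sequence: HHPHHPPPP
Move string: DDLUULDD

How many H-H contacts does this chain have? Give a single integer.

Answer: 1

Derivation:
Positions: [(0, 0), (0, -1), (0, -2), (-1, -2), (-1, -1), (-1, 0), (-2, 0), (-2, -1), (-2, -2)]
H-H contact: residue 1 @(0,-1) - residue 4 @(-1, -1)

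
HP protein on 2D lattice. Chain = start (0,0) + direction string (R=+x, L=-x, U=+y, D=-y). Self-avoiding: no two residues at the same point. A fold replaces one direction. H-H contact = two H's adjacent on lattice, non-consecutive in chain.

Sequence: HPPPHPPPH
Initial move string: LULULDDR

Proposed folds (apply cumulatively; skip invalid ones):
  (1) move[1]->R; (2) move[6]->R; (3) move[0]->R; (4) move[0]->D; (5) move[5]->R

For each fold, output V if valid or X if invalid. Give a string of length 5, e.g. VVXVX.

Answer: XXXXX

Derivation:
Initial: LULULDDR -> [(0, 0), (-1, 0), (-1, 1), (-2, 1), (-2, 2), (-3, 2), (-3, 1), (-3, 0), (-2, 0)]
Fold 1: move[1]->R => LRLULDDR INVALID (collision), skipped
Fold 2: move[6]->R => LULULDRR INVALID (collision), skipped
Fold 3: move[0]->R => RULULDDR INVALID (collision), skipped
Fold 4: move[0]->D => DULULDDR INVALID (collision), skipped
Fold 5: move[5]->R => LULULRDR INVALID (collision), skipped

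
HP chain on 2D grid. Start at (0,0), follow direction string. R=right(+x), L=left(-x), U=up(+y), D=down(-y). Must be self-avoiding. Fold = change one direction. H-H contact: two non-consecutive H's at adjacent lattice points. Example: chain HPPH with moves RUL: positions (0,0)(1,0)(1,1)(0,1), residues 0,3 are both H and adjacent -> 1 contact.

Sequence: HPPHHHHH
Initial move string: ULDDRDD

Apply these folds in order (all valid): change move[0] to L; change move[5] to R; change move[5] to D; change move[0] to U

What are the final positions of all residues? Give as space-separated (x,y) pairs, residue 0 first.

Initial moves: ULDDRDD
Fold: move[0]->L => LLDDRDD (positions: [(0, 0), (-1, 0), (-2, 0), (-2, -1), (-2, -2), (-1, -2), (-1, -3), (-1, -4)])
Fold: move[5]->R => LLDDRRD (positions: [(0, 0), (-1, 0), (-2, 0), (-2, -1), (-2, -2), (-1, -2), (0, -2), (0, -3)])
Fold: move[5]->D => LLDDRDD (positions: [(0, 0), (-1, 0), (-2, 0), (-2, -1), (-2, -2), (-1, -2), (-1, -3), (-1, -4)])
Fold: move[0]->U => ULDDRDD (positions: [(0, 0), (0, 1), (-1, 1), (-1, 0), (-1, -1), (0, -1), (0, -2), (0, -3)])

Answer: (0,0) (0,1) (-1,1) (-1,0) (-1,-1) (0,-1) (0,-2) (0,-3)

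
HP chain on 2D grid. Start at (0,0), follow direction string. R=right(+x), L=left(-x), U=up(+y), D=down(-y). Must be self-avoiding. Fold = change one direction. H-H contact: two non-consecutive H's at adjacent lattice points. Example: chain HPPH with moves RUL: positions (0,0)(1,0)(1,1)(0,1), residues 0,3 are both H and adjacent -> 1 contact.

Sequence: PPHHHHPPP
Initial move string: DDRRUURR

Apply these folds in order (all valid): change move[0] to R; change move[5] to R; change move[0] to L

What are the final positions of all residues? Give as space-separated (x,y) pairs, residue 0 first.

Initial moves: DDRRUURR
Fold: move[0]->R => RDRRUURR (positions: [(0, 0), (1, 0), (1, -1), (2, -1), (3, -1), (3, 0), (3, 1), (4, 1), (5, 1)])
Fold: move[5]->R => RDRRURRR (positions: [(0, 0), (1, 0), (1, -1), (2, -1), (3, -1), (3, 0), (4, 0), (5, 0), (6, 0)])
Fold: move[0]->L => LDRRURRR (positions: [(0, 0), (-1, 0), (-1, -1), (0, -1), (1, -1), (1, 0), (2, 0), (3, 0), (4, 0)])

Answer: (0,0) (-1,0) (-1,-1) (0,-1) (1,-1) (1,0) (2,0) (3,0) (4,0)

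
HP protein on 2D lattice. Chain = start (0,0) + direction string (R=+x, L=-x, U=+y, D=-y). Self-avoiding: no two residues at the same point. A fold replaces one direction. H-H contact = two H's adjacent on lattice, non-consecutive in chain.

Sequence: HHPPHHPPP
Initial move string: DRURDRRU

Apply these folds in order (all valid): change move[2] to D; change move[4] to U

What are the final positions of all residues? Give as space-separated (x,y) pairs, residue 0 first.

Answer: (0,0) (0,-1) (1,-1) (1,-2) (2,-2) (2,-1) (3,-1) (4,-1) (4,0)

Derivation:
Initial moves: DRURDRRU
Fold: move[2]->D => DRDRDRRU (positions: [(0, 0), (0, -1), (1, -1), (1, -2), (2, -2), (2, -3), (3, -3), (4, -3), (4, -2)])
Fold: move[4]->U => DRDRURRU (positions: [(0, 0), (0, -1), (1, -1), (1, -2), (2, -2), (2, -1), (3, -1), (4, -1), (4, 0)])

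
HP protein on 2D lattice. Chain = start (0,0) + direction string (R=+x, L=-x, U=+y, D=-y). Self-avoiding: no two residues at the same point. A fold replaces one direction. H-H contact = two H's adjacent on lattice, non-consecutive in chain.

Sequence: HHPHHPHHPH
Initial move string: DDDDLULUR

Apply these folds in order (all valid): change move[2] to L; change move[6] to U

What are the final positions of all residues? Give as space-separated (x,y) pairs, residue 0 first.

Initial moves: DDDDLULUR
Fold: move[2]->L => DDLDLULUR (positions: [(0, 0), (0, -1), (0, -2), (-1, -2), (-1, -3), (-2, -3), (-2, -2), (-3, -2), (-3, -1), (-2, -1)])
Fold: move[6]->U => DDLDLUUUR (positions: [(0, 0), (0, -1), (0, -2), (-1, -2), (-1, -3), (-2, -3), (-2, -2), (-2, -1), (-2, 0), (-1, 0)])

Answer: (0,0) (0,-1) (0,-2) (-1,-2) (-1,-3) (-2,-3) (-2,-2) (-2,-1) (-2,0) (-1,0)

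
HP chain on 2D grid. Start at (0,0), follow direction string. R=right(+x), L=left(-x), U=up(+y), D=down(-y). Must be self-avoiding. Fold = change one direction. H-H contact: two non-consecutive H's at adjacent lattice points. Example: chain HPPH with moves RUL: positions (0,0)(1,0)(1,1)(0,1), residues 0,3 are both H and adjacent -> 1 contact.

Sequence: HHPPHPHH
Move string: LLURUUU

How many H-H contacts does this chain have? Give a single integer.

Answer: 1

Derivation:
Positions: [(0, 0), (-1, 0), (-2, 0), (-2, 1), (-1, 1), (-1, 2), (-1, 3), (-1, 4)]
H-H contact: residue 1 @(-1,0) - residue 4 @(-1, 1)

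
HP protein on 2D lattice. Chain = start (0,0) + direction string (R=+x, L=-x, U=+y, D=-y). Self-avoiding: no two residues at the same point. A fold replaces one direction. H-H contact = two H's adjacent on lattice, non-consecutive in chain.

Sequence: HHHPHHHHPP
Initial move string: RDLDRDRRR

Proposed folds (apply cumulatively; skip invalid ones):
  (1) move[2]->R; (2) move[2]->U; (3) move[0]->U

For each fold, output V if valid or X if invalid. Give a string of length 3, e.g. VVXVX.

Initial: RDLDRDRRR -> [(0, 0), (1, 0), (1, -1), (0, -1), (0, -2), (1, -2), (1, -3), (2, -3), (3, -3), (4, -3)]
Fold 1: move[2]->R => RDRDRDRRR VALID
Fold 2: move[2]->U => RDUDRDRRR INVALID (collision), skipped
Fold 3: move[0]->U => UDRDRDRRR INVALID (collision), skipped

Answer: VXX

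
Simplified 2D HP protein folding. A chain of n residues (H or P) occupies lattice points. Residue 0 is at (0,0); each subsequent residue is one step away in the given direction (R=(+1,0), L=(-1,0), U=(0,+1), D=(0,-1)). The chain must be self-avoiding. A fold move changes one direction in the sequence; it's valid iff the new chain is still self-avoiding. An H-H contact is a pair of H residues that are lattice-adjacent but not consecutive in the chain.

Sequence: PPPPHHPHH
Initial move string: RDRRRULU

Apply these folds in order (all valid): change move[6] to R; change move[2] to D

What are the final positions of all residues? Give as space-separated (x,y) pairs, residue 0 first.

Answer: (0,0) (1,0) (1,-1) (1,-2) (2,-2) (3,-2) (3,-1) (4,-1) (4,0)

Derivation:
Initial moves: RDRRRULU
Fold: move[6]->R => RDRRRURU (positions: [(0, 0), (1, 0), (1, -1), (2, -1), (3, -1), (4, -1), (4, 0), (5, 0), (5, 1)])
Fold: move[2]->D => RDDRRURU (positions: [(0, 0), (1, 0), (1, -1), (1, -2), (2, -2), (3, -2), (3, -1), (4, -1), (4, 0)])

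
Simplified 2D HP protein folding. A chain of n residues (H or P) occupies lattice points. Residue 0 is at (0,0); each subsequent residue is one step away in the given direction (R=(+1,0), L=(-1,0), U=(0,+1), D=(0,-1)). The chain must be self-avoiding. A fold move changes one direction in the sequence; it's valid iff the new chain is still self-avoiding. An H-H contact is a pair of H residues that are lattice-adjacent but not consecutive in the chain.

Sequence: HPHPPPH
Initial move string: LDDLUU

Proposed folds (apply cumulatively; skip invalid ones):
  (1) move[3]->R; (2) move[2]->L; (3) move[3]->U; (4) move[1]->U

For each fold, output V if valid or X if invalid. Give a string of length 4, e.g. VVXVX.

Answer: XVVV

Derivation:
Initial: LDDLUU -> [(0, 0), (-1, 0), (-1, -1), (-1, -2), (-2, -2), (-2, -1), (-2, 0)]
Fold 1: move[3]->R => LDDRUU INVALID (collision), skipped
Fold 2: move[2]->L => LDLLUU VALID
Fold 3: move[3]->U => LDLUUU VALID
Fold 4: move[1]->U => LULUUU VALID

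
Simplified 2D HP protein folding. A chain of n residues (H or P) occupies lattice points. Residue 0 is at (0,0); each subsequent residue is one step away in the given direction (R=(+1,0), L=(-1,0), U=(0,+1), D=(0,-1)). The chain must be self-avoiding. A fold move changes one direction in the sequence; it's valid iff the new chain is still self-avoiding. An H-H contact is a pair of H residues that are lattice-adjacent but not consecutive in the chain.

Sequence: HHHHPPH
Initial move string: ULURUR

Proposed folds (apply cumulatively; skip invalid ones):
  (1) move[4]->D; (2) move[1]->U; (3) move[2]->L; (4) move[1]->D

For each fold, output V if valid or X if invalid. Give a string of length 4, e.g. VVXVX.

Answer: XVXX

Derivation:
Initial: ULURUR -> [(0, 0), (0, 1), (-1, 1), (-1, 2), (0, 2), (0, 3), (1, 3)]
Fold 1: move[4]->D => ULURDR INVALID (collision), skipped
Fold 2: move[1]->U => UUURUR VALID
Fold 3: move[2]->L => UULRUR INVALID (collision), skipped
Fold 4: move[1]->D => UDURUR INVALID (collision), skipped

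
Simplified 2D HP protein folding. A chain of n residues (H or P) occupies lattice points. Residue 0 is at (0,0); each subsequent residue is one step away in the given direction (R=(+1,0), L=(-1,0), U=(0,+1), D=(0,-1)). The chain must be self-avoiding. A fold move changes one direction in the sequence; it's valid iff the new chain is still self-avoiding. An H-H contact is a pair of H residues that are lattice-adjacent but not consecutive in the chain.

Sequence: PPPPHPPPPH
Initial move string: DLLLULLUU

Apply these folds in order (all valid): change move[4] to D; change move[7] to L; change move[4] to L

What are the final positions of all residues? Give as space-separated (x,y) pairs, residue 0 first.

Initial moves: DLLLULLUU
Fold: move[4]->D => DLLLDLLUU (positions: [(0, 0), (0, -1), (-1, -1), (-2, -1), (-3, -1), (-3, -2), (-4, -2), (-5, -2), (-5, -1), (-5, 0)])
Fold: move[7]->L => DLLLDLLLU (positions: [(0, 0), (0, -1), (-1, -1), (-2, -1), (-3, -1), (-3, -2), (-4, -2), (-5, -2), (-6, -2), (-6, -1)])
Fold: move[4]->L => DLLLLLLLU (positions: [(0, 0), (0, -1), (-1, -1), (-2, -1), (-3, -1), (-4, -1), (-5, -1), (-6, -1), (-7, -1), (-7, 0)])

Answer: (0,0) (0,-1) (-1,-1) (-2,-1) (-3,-1) (-4,-1) (-5,-1) (-6,-1) (-7,-1) (-7,0)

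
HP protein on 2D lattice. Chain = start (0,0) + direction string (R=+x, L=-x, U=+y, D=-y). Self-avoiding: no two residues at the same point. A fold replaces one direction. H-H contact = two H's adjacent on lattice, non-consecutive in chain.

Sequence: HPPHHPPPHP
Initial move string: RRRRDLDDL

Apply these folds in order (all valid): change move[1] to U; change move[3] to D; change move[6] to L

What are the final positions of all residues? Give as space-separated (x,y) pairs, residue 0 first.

Answer: (0,0) (1,0) (1,1) (2,1) (2,0) (2,-1) (1,-1) (0,-1) (0,-2) (-1,-2)

Derivation:
Initial moves: RRRRDLDDL
Fold: move[1]->U => RURRDLDDL (positions: [(0, 0), (1, 0), (1, 1), (2, 1), (3, 1), (3, 0), (2, 0), (2, -1), (2, -2), (1, -2)])
Fold: move[3]->D => RURDDLDDL (positions: [(0, 0), (1, 0), (1, 1), (2, 1), (2, 0), (2, -1), (1, -1), (1, -2), (1, -3), (0, -3)])
Fold: move[6]->L => RURDDLLDL (positions: [(0, 0), (1, 0), (1, 1), (2, 1), (2, 0), (2, -1), (1, -1), (0, -1), (0, -2), (-1, -2)])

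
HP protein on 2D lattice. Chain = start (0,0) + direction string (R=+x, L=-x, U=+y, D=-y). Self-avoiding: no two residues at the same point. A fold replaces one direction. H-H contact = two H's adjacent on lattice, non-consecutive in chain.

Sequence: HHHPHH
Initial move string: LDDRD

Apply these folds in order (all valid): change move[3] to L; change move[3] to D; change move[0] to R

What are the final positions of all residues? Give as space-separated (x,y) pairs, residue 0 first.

Initial moves: LDDRD
Fold: move[3]->L => LDDLD (positions: [(0, 0), (-1, 0), (-1, -1), (-1, -2), (-2, -2), (-2, -3)])
Fold: move[3]->D => LDDDD (positions: [(0, 0), (-1, 0), (-1, -1), (-1, -2), (-1, -3), (-1, -4)])
Fold: move[0]->R => RDDDD (positions: [(0, 0), (1, 0), (1, -1), (1, -2), (1, -3), (1, -4)])

Answer: (0,0) (1,0) (1,-1) (1,-2) (1,-3) (1,-4)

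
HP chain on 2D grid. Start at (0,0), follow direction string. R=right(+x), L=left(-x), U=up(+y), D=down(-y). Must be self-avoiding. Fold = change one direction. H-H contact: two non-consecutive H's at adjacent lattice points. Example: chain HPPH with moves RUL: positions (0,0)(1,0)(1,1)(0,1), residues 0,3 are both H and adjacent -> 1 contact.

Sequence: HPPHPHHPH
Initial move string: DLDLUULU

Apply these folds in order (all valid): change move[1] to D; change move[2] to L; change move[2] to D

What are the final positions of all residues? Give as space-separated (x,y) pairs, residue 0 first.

Initial moves: DLDLUULU
Fold: move[1]->D => DDDLUULU (positions: [(0, 0), (0, -1), (0, -2), (0, -3), (-1, -3), (-1, -2), (-1, -1), (-2, -1), (-2, 0)])
Fold: move[2]->L => DDLLUULU (positions: [(0, 0), (0, -1), (0, -2), (-1, -2), (-2, -2), (-2, -1), (-2, 0), (-3, 0), (-3, 1)])
Fold: move[2]->D => DDDLUULU (positions: [(0, 0), (0, -1), (0, -2), (0, -3), (-1, -3), (-1, -2), (-1, -1), (-2, -1), (-2, 0)])

Answer: (0,0) (0,-1) (0,-2) (0,-3) (-1,-3) (-1,-2) (-1,-1) (-2,-1) (-2,0)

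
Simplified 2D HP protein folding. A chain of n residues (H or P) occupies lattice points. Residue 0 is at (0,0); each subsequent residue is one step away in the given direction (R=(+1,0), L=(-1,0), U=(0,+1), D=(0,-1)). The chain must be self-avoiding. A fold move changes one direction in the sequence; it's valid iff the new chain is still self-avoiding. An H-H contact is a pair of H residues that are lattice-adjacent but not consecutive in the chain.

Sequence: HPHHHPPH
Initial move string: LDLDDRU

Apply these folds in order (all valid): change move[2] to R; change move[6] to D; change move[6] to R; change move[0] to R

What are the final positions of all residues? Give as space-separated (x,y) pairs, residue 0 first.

Initial moves: LDLDDRU
Fold: move[2]->R => LDRDDRU (positions: [(0, 0), (-1, 0), (-1, -1), (0, -1), (0, -2), (0, -3), (1, -3), (1, -2)])
Fold: move[6]->D => LDRDDRD (positions: [(0, 0), (-1, 0), (-1, -1), (0, -1), (0, -2), (0, -3), (1, -3), (1, -4)])
Fold: move[6]->R => LDRDDRR (positions: [(0, 0), (-1, 0), (-1, -1), (0, -1), (0, -2), (0, -3), (1, -3), (2, -3)])
Fold: move[0]->R => RDRDDRR (positions: [(0, 0), (1, 0), (1, -1), (2, -1), (2, -2), (2, -3), (3, -3), (4, -3)])

Answer: (0,0) (1,0) (1,-1) (2,-1) (2,-2) (2,-3) (3,-3) (4,-3)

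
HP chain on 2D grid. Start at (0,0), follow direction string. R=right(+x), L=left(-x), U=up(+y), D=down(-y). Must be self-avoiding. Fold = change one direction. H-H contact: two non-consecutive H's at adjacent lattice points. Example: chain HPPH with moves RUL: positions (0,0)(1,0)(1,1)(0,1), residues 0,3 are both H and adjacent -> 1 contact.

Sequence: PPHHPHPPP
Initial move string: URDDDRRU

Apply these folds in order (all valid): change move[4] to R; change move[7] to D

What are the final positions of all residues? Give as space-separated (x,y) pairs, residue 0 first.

Answer: (0,0) (0,1) (1,1) (1,0) (1,-1) (2,-1) (3,-1) (4,-1) (4,-2)

Derivation:
Initial moves: URDDDRRU
Fold: move[4]->R => URDDRRRU (positions: [(0, 0), (0, 1), (1, 1), (1, 0), (1, -1), (2, -1), (3, -1), (4, -1), (4, 0)])
Fold: move[7]->D => URDDRRRD (positions: [(0, 0), (0, 1), (1, 1), (1, 0), (1, -1), (2, -1), (3, -1), (4, -1), (4, -2)])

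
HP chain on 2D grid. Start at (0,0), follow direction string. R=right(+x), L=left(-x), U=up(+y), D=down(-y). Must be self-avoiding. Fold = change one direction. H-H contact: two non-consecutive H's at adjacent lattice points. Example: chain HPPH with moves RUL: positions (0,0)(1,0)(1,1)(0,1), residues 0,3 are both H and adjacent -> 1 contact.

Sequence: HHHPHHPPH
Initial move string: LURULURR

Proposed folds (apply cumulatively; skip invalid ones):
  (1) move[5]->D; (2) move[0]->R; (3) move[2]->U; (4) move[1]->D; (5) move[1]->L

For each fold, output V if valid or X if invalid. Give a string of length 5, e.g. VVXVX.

Answer: XVVXX

Derivation:
Initial: LURULURR -> [(0, 0), (-1, 0), (-1, 1), (0, 1), (0, 2), (-1, 2), (-1, 3), (0, 3), (1, 3)]
Fold 1: move[5]->D => LURULDRR INVALID (collision), skipped
Fold 2: move[0]->R => RURULURR VALID
Fold 3: move[2]->U => RUUULURR VALID
Fold 4: move[1]->D => RDUULURR INVALID (collision), skipped
Fold 5: move[1]->L => RLUULURR INVALID (collision), skipped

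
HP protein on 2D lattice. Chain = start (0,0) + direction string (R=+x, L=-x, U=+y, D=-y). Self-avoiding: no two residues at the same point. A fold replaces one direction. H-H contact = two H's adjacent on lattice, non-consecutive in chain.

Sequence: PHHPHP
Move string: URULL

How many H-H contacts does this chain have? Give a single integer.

Positions: [(0, 0), (0, 1), (1, 1), (1, 2), (0, 2), (-1, 2)]
H-H contact: residue 1 @(0,1) - residue 4 @(0, 2)

Answer: 1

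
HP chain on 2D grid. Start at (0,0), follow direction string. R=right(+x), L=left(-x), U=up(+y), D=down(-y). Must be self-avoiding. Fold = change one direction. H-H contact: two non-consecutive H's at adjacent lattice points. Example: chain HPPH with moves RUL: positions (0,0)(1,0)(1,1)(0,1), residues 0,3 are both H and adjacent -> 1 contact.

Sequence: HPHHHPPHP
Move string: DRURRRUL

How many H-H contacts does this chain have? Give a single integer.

Positions: [(0, 0), (0, -1), (1, -1), (1, 0), (2, 0), (3, 0), (4, 0), (4, 1), (3, 1)]
H-H contact: residue 0 @(0,0) - residue 3 @(1, 0)

Answer: 1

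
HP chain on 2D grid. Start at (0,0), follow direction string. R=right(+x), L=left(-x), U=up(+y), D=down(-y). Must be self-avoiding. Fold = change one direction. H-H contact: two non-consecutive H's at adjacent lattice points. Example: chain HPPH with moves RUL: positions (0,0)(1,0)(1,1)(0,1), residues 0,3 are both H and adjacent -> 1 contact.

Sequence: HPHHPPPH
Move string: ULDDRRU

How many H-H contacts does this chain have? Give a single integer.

Positions: [(0, 0), (0, 1), (-1, 1), (-1, 0), (-1, -1), (0, -1), (1, -1), (1, 0)]
H-H contact: residue 0 @(0,0) - residue 7 @(1, 0)
H-H contact: residue 0 @(0,0) - residue 3 @(-1, 0)

Answer: 2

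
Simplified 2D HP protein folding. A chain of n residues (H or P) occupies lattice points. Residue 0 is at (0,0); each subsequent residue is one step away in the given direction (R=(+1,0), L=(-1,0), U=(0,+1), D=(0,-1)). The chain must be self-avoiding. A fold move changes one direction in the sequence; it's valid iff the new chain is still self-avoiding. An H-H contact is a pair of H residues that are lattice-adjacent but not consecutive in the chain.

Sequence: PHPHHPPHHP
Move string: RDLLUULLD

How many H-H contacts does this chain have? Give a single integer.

Answer: 0

Derivation:
Positions: [(0, 0), (1, 0), (1, -1), (0, -1), (-1, -1), (-1, 0), (-1, 1), (-2, 1), (-3, 1), (-3, 0)]
No H-H contacts found.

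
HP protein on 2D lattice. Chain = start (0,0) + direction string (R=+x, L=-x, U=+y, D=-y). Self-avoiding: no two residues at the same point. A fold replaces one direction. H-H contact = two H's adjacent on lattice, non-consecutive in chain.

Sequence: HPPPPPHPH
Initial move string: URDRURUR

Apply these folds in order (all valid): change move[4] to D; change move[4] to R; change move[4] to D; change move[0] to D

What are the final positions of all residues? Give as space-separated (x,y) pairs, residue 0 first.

Initial moves: URDRURUR
Fold: move[4]->D => URDRDRUR (positions: [(0, 0), (0, 1), (1, 1), (1, 0), (2, 0), (2, -1), (3, -1), (3, 0), (4, 0)])
Fold: move[4]->R => URDRRRUR (positions: [(0, 0), (0, 1), (1, 1), (1, 0), (2, 0), (3, 0), (4, 0), (4, 1), (5, 1)])
Fold: move[4]->D => URDRDRUR (positions: [(0, 0), (0, 1), (1, 1), (1, 0), (2, 0), (2, -1), (3, -1), (3, 0), (4, 0)])
Fold: move[0]->D => DRDRDRUR (positions: [(0, 0), (0, -1), (1, -1), (1, -2), (2, -2), (2, -3), (3, -3), (3, -2), (4, -2)])

Answer: (0,0) (0,-1) (1,-1) (1,-2) (2,-2) (2,-3) (3,-3) (3,-2) (4,-2)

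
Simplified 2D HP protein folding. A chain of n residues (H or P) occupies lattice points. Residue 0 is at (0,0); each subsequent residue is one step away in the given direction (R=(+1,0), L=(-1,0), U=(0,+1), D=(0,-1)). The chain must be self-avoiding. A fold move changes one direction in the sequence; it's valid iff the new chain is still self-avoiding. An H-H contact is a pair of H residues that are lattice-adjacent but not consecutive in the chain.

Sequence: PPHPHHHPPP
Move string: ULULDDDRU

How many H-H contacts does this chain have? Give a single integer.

Positions: [(0, 0), (0, 1), (-1, 1), (-1, 2), (-2, 2), (-2, 1), (-2, 0), (-2, -1), (-1, -1), (-1, 0)]
H-H contact: residue 2 @(-1,1) - residue 5 @(-2, 1)

Answer: 1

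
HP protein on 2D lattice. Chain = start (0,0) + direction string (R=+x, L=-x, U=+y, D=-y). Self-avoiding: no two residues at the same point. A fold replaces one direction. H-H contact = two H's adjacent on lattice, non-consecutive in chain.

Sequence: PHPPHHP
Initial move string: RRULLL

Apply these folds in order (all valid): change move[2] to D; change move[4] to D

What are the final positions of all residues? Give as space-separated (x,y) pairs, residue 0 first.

Answer: (0,0) (1,0) (2,0) (2,-1) (1,-1) (1,-2) (0,-2)

Derivation:
Initial moves: RRULLL
Fold: move[2]->D => RRDLLL (positions: [(0, 0), (1, 0), (2, 0), (2, -1), (1, -1), (0, -1), (-1, -1)])
Fold: move[4]->D => RRDLDL (positions: [(0, 0), (1, 0), (2, 0), (2, -1), (1, -1), (1, -2), (0, -2)])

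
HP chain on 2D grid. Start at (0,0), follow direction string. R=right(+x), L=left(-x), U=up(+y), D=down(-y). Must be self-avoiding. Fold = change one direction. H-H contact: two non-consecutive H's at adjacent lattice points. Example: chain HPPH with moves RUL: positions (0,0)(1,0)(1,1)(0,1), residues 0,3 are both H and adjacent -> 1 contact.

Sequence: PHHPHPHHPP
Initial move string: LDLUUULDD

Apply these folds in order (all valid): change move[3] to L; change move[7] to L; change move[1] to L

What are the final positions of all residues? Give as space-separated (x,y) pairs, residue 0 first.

Answer: (0,0) (-1,0) (-2,0) (-3,0) (-4,0) (-4,1) (-4,2) (-5,2) (-6,2) (-6,1)

Derivation:
Initial moves: LDLUUULDD
Fold: move[3]->L => LDLLUULDD (positions: [(0, 0), (-1, 0), (-1, -1), (-2, -1), (-3, -1), (-3, 0), (-3, 1), (-4, 1), (-4, 0), (-4, -1)])
Fold: move[7]->L => LDLLUULLD (positions: [(0, 0), (-1, 0), (-1, -1), (-2, -1), (-3, -1), (-3, 0), (-3, 1), (-4, 1), (-5, 1), (-5, 0)])
Fold: move[1]->L => LLLLUULLD (positions: [(0, 0), (-1, 0), (-2, 0), (-3, 0), (-4, 0), (-4, 1), (-4, 2), (-5, 2), (-6, 2), (-6, 1)])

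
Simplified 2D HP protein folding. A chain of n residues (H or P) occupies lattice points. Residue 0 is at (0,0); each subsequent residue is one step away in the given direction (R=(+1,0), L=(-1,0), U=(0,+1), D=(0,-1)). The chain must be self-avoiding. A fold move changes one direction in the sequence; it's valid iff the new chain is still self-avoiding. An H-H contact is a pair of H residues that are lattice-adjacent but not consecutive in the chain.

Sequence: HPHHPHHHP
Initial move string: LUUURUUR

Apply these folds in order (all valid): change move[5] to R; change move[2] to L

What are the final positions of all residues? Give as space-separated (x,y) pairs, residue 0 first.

Answer: (0,0) (-1,0) (-1,1) (-2,1) (-2,2) (-1,2) (0,2) (0,3) (1,3)

Derivation:
Initial moves: LUUURUUR
Fold: move[5]->R => LUUURRUR (positions: [(0, 0), (-1, 0), (-1, 1), (-1, 2), (-1, 3), (0, 3), (1, 3), (1, 4), (2, 4)])
Fold: move[2]->L => LULURRUR (positions: [(0, 0), (-1, 0), (-1, 1), (-2, 1), (-2, 2), (-1, 2), (0, 2), (0, 3), (1, 3)])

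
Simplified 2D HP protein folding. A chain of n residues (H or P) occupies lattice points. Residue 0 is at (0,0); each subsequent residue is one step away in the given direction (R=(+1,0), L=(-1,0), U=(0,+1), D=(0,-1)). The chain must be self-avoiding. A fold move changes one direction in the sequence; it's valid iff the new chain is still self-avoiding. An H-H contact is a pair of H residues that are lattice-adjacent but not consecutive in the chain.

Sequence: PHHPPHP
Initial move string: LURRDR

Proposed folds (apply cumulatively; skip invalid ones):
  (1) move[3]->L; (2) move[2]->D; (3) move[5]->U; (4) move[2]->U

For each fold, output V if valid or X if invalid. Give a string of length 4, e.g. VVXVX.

Initial: LURRDR -> [(0, 0), (-1, 0), (-1, 1), (0, 1), (1, 1), (1, 0), (2, 0)]
Fold 1: move[3]->L => LURLDR INVALID (collision), skipped
Fold 2: move[2]->D => LUDRDR INVALID (collision), skipped
Fold 3: move[5]->U => LURRDU INVALID (collision), skipped
Fold 4: move[2]->U => LUURDR VALID

Answer: XXXV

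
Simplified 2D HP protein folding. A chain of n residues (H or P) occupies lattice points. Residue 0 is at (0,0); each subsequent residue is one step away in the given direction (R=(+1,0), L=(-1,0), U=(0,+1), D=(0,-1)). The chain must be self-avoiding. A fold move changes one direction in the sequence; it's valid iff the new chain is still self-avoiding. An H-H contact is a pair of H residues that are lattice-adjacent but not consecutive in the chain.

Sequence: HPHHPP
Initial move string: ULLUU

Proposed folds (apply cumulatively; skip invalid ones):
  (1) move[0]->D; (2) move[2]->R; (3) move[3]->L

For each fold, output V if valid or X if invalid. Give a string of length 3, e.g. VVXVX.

Answer: VXV

Derivation:
Initial: ULLUU -> [(0, 0), (0, 1), (-1, 1), (-2, 1), (-2, 2), (-2, 3)]
Fold 1: move[0]->D => DLLUU VALID
Fold 2: move[2]->R => DLRUU INVALID (collision), skipped
Fold 3: move[3]->L => DLLLU VALID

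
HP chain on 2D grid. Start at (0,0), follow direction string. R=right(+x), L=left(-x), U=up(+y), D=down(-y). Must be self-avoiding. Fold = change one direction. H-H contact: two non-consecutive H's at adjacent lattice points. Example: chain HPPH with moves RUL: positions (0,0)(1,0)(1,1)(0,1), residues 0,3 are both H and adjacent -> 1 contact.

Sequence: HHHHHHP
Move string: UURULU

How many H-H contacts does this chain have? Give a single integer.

Answer: 1

Derivation:
Positions: [(0, 0), (0, 1), (0, 2), (1, 2), (1, 3), (0, 3), (0, 4)]
H-H contact: residue 2 @(0,2) - residue 5 @(0, 3)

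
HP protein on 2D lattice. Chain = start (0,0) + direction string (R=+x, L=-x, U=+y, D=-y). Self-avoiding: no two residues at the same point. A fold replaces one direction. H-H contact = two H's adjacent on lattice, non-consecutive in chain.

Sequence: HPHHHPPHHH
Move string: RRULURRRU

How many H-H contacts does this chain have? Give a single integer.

Positions: [(0, 0), (1, 0), (2, 0), (2, 1), (1, 1), (1, 2), (2, 2), (3, 2), (4, 2), (4, 3)]
No H-H contacts found.

Answer: 0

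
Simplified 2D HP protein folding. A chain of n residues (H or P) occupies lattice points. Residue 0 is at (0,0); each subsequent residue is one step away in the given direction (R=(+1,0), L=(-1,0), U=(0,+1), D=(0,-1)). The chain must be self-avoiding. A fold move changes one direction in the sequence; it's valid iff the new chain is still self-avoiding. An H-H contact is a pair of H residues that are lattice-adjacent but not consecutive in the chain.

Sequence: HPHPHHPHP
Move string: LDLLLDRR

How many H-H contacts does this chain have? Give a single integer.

Positions: [(0, 0), (-1, 0), (-1, -1), (-2, -1), (-3, -1), (-4, -1), (-4, -2), (-3, -2), (-2, -2)]
H-H contact: residue 4 @(-3,-1) - residue 7 @(-3, -2)

Answer: 1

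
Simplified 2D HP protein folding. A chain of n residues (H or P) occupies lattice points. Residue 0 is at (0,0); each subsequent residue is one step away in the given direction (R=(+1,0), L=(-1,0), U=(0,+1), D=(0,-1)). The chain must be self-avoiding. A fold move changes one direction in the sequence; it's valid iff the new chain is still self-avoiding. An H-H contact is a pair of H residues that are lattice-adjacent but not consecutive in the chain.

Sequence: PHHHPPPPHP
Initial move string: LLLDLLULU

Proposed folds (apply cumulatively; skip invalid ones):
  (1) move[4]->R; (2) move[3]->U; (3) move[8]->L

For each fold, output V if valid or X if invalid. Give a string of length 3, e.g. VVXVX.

Answer: XVV

Derivation:
Initial: LLLDLLULU -> [(0, 0), (-1, 0), (-2, 0), (-3, 0), (-3, -1), (-4, -1), (-5, -1), (-5, 0), (-6, 0), (-6, 1)]
Fold 1: move[4]->R => LLLDRLULU INVALID (collision), skipped
Fold 2: move[3]->U => LLLULLULU VALID
Fold 3: move[8]->L => LLLULLULL VALID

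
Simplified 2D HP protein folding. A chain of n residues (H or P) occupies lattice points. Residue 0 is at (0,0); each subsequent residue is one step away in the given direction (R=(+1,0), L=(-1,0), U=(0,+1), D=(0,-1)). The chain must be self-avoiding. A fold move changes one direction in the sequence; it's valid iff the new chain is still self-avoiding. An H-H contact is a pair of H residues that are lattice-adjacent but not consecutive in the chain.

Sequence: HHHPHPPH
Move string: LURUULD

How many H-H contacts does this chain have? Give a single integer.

Answer: 2

Derivation:
Positions: [(0, 0), (-1, 0), (-1, 1), (0, 1), (0, 2), (0, 3), (-1, 3), (-1, 2)]
H-H contact: residue 2 @(-1,1) - residue 7 @(-1, 2)
H-H contact: residue 4 @(0,2) - residue 7 @(-1, 2)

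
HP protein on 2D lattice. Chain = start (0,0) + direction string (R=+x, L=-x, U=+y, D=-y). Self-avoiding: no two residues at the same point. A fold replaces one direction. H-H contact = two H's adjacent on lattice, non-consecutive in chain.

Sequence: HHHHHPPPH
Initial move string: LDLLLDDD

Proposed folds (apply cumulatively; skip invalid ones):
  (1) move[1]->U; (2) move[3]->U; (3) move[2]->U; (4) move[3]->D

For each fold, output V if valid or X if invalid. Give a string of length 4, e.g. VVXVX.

Answer: VVVX

Derivation:
Initial: LDLLLDDD -> [(0, 0), (-1, 0), (-1, -1), (-2, -1), (-3, -1), (-4, -1), (-4, -2), (-4, -3), (-4, -4)]
Fold 1: move[1]->U => LULLLDDD VALID
Fold 2: move[3]->U => LULULDDD VALID
Fold 3: move[2]->U => LUUULDDD VALID
Fold 4: move[3]->D => LUUDLDDD INVALID (collision), skipped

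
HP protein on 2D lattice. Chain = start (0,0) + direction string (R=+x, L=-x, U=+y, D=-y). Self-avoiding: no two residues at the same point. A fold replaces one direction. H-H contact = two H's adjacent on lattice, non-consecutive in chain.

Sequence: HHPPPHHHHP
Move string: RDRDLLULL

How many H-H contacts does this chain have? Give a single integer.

Answer: 1

Derivation:
Positions: [(0, 0), (1, 0), (1, -1), (2, -1), (2, -2), (1, -2), (0, -2), (0, -1), (-1, -1), (-2, -1)]
H-H contact: residue 0 @(0,0) - residue 7 @(0, -1)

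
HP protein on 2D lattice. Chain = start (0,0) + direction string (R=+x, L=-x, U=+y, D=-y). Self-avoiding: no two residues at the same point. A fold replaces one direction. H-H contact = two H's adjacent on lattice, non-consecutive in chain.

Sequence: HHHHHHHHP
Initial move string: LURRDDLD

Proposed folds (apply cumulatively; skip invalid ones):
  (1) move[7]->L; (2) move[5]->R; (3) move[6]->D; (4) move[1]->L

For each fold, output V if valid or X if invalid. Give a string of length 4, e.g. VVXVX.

Initial: LURRDDLD -> [(0, 0), (-1, 0), (-1, 1), (0, 1), (1, 1), (1, 0), (1, -1), (0, -1), (0, -2)]
Fold 1: move[7]->L => LURRDDLL VALID
Fold 2: move[5]->R => LURRDRLL INVALID (collision), skipped
Fold 3: move[6]->D => LURRDDDL VALID
Fold 4: move[1]->L => LLRRDDDL INVALID (collision), skipped

Answer: VXVX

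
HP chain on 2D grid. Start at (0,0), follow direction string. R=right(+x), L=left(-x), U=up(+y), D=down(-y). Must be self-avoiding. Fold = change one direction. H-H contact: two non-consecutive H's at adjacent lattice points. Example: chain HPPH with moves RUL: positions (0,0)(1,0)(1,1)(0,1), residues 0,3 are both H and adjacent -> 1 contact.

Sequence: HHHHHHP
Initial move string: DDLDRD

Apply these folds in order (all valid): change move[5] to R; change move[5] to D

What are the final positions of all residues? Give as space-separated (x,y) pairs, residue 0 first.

Initial moves: DDLDRD
Fold: move[5]->R => DDLDRR (positions: [(0, 0), (0, -1), (0, -2), (-1, -2), (-1, -3), (0, -3), (1, -3)])
Fold: move[5]->D => DDLDRD (positions: [(0, 0), (0, -1), (0, -2), (-1, -2), (-1, -3), (0, -3), (0, -4)])

Answer: (0,0) (0,-1) (0,-2) (-1,-2) (-1,-3) (0,-3) (0,-4)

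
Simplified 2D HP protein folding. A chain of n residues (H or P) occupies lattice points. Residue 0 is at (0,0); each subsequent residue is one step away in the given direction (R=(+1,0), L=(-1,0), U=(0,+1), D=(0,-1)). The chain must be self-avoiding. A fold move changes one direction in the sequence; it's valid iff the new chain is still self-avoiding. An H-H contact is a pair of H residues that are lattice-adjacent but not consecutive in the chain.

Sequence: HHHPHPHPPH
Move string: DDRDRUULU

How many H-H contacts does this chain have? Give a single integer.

Answer: 1

Derivation:
Positions: [(0, 0), (0, -1), (0, -2), (1, -2), (1, -3), (2, -3), (2, -2), (2, -1), (1, -1), (1, 0)]
H-H contact: residue 0 @(0,0) - residue 9 @(1, 0)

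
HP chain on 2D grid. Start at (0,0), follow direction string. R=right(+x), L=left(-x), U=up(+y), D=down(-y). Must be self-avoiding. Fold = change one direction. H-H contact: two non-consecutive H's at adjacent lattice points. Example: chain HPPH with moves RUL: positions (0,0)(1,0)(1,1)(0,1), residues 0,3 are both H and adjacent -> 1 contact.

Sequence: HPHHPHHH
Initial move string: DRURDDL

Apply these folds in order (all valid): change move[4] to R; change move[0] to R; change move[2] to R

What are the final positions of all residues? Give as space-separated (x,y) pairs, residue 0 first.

Answer: (0,0) (1,0) (2,0) (3,0) (4,0) (5,0) (5,-1) (4,-1)

Derivation:
Initial moves: DRURDDL
Fold: move[4]->R => DRURRDL (positions: [(0, 0), (0, -1), (1, -1), (1, 0), (2, 0), (3, 0), (3, -1), (2, -1)])
Fold: move[0]->R => RRURRDL (positions: [(0, 0), (1, 0), (2, 0), (2, 1), (3, 1), (4, 1), (4, 0), (3, 0)])
Fold: move[2]->R => RRRRRDL (positions: [(0, 0), (1, 0), (2, 0), (3, 0), (4, 0), (5, 0), (5, -1), (4, -1)])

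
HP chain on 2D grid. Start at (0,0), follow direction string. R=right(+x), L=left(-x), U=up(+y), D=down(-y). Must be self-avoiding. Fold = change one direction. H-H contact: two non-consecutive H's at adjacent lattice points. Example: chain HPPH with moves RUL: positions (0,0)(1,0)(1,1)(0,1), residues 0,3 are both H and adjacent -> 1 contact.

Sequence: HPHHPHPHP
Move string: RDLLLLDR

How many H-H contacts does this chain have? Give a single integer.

Answer: 1

Derivation:
Positions: [(0, 0), (1, 0), (1, -1), (0, -1), (-1, -1), (-2, -1), (-3, -1), (-3, -2), (-2, -2)]
H-H contact: residue 0 @(0,0) - residue 3 @(0, -1)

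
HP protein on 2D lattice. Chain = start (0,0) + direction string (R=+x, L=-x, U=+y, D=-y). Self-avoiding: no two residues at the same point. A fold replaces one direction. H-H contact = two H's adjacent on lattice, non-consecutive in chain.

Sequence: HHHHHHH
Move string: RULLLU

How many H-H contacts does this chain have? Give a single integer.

Answer: 1

Derivation:
Positions: [(0, 0), (1, 0), (1, 1), (0, 1), (-1, 1), (-2, 1), (-2, 2)]
H-H contact: residue 0 @(0,0) - residue 3 @(0, 1)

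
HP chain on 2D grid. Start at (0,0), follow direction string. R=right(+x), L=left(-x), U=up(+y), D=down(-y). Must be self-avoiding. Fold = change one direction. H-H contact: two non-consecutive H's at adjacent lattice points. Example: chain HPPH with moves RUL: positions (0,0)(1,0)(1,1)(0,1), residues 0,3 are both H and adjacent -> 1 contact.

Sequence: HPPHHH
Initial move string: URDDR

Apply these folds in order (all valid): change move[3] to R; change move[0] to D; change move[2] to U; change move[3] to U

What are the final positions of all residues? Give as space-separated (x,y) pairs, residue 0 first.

Initial moves: URDDR
Fold: move[3]->R => URDRR (positions: [(0, 0), (0, 1), (1, 1), (1, 0), (2, 0), (3, 0)])
Fold: move[0]->D => DRDRR (positions: [(0, 0), (0, -1), (1, -1), (1, -2), (2, -2), (3, -2)])
Fold: move[2]->U => DRURR (positions: [(0, 0), (0, -1), (1, -1), (1, 0), (2, 0), (3, 0)])
Fold: move[3]->U => DRUUR (positions: [(0, 0), (0, -1), (1, -1), (1, 0), (1, 1), (2, 1)])

Answer: (0,0) (0,-1) (1,-1) (1,0) (1,1) (2,1)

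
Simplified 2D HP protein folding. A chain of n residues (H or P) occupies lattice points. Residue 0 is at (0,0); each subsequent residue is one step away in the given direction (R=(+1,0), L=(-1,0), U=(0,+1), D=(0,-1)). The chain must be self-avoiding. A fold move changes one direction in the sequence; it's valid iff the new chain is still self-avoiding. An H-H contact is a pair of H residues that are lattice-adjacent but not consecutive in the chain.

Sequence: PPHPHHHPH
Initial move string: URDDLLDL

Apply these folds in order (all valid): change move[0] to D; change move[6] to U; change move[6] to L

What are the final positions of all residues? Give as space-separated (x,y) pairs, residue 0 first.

Initial moves: URDDLLDL
Fold: move[0]->D => DRDDLLDL (positions: [(0, 0), (0, -1), (1, -1), (1, -2), (1, -3), (0, -3), (-1, -3), (-1, -4), (-2, -4)])
Fold: move[6]->U => DRDDLLUL (positions: [(0, 0), (0, -1), (1, -1), (1, -2), (1, -3), (0, -3), (-1, -3), (-1, -2), (-2, -2)])
Fold: move[6]->L => DRDDLLLL (positions: [(0, 0), (0, -1), (1, -1), (1, -2), (1, -3), (0, -3), (-1, -3), (-2, -3), (-3, -3)])

Answer: (0,0) (0,-1) (1,-1) (1,-2) (1,-3) (0,-3) (-1,-3) (-2,-3) (-3,-3)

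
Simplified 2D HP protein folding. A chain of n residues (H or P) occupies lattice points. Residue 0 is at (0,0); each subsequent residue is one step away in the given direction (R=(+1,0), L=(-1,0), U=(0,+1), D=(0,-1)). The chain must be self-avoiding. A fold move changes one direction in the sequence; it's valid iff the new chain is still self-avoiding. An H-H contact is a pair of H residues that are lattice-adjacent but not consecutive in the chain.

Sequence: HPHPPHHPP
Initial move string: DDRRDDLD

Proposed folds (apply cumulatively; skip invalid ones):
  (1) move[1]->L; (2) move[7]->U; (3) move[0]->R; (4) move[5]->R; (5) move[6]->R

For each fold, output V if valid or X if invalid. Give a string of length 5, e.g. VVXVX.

Initial: DDRRDDLD -> [(0, 0), (0, -1), (0, -2), (1, -2), (2, -2), (2, -3), (2, -4), (1, -4), (1, -5)]
Fold 1: move[1]->L => DLRRDDLD INVALID (collision), skipped
Fold 2: move[7]->U => DDRRDDLU VALID
Fold 3: move[0]->R => RDRRDDLU VALID
Fold 4: move[5]->R => RDRRDRLU INVALID (collision), skipped
Fold 5: move[6]->R => RDRRDDRU VALID

Answer: XVVXV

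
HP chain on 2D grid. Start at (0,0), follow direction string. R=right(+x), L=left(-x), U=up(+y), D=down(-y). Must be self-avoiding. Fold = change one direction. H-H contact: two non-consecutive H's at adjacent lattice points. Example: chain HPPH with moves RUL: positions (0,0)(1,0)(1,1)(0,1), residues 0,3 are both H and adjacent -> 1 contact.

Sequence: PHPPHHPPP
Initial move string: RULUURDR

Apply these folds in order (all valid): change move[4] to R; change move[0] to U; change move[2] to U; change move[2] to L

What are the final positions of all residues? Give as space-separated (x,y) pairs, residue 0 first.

Initial moves: RULUURDR
Fold: move[4]->R => RULURRDR (positions: [(0, 0), (1, 0), (1, 1), (0, 1), (0, 2), (1, 2), (2, 2), (2, 1), (3, 1)])
Fold: move[0]->U => UULURRDR (positions: [(0, 0), (0, 1), (0, 2), (-1, 2), (-1, 3), (0, 3), (1, 3), (1, 2), (2, 2)])
Fold: move[2]->U => UUUURRDR (positions: [(0, 0), (0, 1), (0, 2), (0, 3), (0, 4), (1, 4), (2, 4), (2, 3), (3, 3)])
Fold: move[2]->L => UULURRDR (positions: [(0, 0), (0, 1), (0, 2), (-1, 2), (-1, 3), (0, 3), (1, 3), (1, 2), (2, 2)])

Answer: (0,0) (0,1) (0,2) (-1,2) (-1,3) (0,3) (1,3) (1,2) (2,2)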